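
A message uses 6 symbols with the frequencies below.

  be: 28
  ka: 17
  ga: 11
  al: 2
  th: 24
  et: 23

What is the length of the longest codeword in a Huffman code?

Merge the two lowest-weight nodes at each step:
combine al(2), ga(11) → 13
combine 13, ka(17) → 30
combine et(23), th(24) → 47
combine be(28), 30 → 58
combine 47, 58 → 105
Maximum depth reached is 4.

4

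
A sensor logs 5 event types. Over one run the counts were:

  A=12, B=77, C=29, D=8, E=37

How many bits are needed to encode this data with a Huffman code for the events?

318

Merge the two smallest weights repeatedly:
merge D(8) and A(12): 20
merge 20 and C(29): 49
merge E(37) and 49: 86
merge B(77) and 86: 163
Each symbol's bit-cost is frequency × depth; summing gives 318 bits (equivalently 20 + 49 + 86 + 163).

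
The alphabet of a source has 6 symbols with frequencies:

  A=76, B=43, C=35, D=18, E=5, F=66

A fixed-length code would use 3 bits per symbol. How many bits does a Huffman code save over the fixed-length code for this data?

Fixed-length: 3 bits × 243 symbols = 729 bits.
Huffman merges:
combine E(5), D(18) → 23
combine 23, C(35) → 58
combine B(43), 58 → 101
combine F(66), A(76) → 142
combine 101, 142 → 243
Huffman total = 23 + 58 + 101 + 142 + 243 = 567 bits.
Saving = 729 − 567 = 162 bits.

162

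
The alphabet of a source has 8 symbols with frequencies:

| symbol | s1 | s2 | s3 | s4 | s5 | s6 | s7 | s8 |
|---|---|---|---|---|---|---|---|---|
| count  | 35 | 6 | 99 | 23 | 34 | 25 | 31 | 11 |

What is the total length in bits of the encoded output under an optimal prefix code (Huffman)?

707

Merge the two smallest weights repeatedly:
merge s2(6) and s8(11): 17
merge 17 and s4(23): 40
merge s6(25) and s7(31): 56
merge s5(34) and s1(35): 69
merge 40 and 56: 96
merge 69 and 96: 165
merge s3(99) and 165: 264
Each symbol's bit-cost is frequency × depth; summing gives 707 bits (equivalently 17 + 40 + 56 + 69 + 96 + 165 + 264).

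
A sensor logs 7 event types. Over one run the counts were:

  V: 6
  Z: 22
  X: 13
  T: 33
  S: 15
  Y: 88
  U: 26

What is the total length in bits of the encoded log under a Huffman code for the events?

486

Merge the two smallest weights repeatedly:
V(6) + X(13) → 19
S(15) + 19 → 34
Z(22) + U(26) → 48
T(33) + 34 → 67
48 + 67 → 115
Y(88) + 115 → 203
Each symbol's bit-cost is frequency × depth; summing gives 486 bits (equivalently 19 + 34 + 48 + 67 + 115 + 203).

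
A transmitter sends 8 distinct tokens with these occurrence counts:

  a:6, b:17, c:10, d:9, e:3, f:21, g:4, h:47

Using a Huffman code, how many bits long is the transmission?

296

Build the Huffman tree bottom-up:
e(3) + g(4) → 7
a(6) + 7 → 13
d(9) + c(10) → 19
13 + b(17) → 30
19 + f(21) → 40
30 + 40 → 70
h(47) + 70 → 117
The encoded length is the sum of every internal node's weight: 7 + 13 + 19 + 30 + 40 + 70 + 117 = 296 bits.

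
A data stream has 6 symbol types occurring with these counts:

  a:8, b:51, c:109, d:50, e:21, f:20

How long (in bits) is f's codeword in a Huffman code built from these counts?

Repeatedly merge the two smallest:
a(8) + f(20) → 28
e(21) + 28 → 49
49 + d(50) → 99
b(51) + 99 → 150
c(109) + 150 → 259
The subtree containing f is merged 5 times, so code length = 5.

5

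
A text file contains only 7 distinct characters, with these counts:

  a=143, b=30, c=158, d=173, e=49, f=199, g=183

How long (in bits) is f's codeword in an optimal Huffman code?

2

Build the tree from the bottom:
merge b(30) and e(49): 79
merge 79 and a(143): 222
merge c(158) and d(173): 331
merge g(183) and f(199): 382
merge 222 and 331: 553
merge 382 and 553: 935
f's leaf is at depth 2, giving a 2-bit codeword.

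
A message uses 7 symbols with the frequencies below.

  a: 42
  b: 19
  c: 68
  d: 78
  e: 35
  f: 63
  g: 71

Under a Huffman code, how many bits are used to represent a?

3

Repeatedly merge the two smallest:
merge b(19) and e(35): 54
merge a(42) and 54: 96
merge f(63) and c(68): 131
merge g(71) and d(78): 149
merge 96 and 131: 227
merge 149 and 227: 376
The subtree containing a is merged 3 times, so code length = 3.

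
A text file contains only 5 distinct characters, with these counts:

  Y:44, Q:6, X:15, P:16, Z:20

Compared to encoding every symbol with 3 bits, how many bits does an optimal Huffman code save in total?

88

Fixed-length: 3 bits × 101 symbols = 303 bits.
Huffman merges:
merge Q(6) and X(15): 21
merge P(16) and Z(20): 36
merge 21 and 36: 57
merge Y(44) and 57: 101
Huffman total = 21 + 36 + 57 + 101 = 215 bits.
Saving = 303 − 215 = 88 bits.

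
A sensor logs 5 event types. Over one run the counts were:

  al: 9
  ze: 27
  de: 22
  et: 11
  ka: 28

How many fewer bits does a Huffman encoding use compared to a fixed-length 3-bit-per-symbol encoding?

Fixed-length: 3 bits × 97 symbols = 291 bits.
Huffman merges:
al(9) + et(11) → 20
20 + de(22) → 42
ze(27) + ka(28) → 55
42 + 55 → 97
Huffman total = 20 + 42 + 55 + 97 = 214 bits.
Saving = 291 − 214 = 77 bits.

77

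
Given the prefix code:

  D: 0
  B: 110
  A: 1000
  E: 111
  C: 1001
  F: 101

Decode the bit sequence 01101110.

Read left to right; each codeword is recognised as soon as it completes (prefix code):
  0→D | 110→B | 111→E | 0→D
Decoded message: DBED

DBED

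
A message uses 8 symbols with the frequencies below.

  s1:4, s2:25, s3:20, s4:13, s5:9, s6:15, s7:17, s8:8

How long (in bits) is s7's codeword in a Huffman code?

3

Build the tree from the bottom:
merge s1(4) and s8(8): 12
merge s5(9) and 12: 21
merge s4(13) and s6(15): 28
merge s7(17) and s3(20): 37
merge 21 and s2(25): 46
merge 28 and 37: 65
merge 46 and 65: 111
s7's leaf is at depth 3, giving a 3-bit codeword.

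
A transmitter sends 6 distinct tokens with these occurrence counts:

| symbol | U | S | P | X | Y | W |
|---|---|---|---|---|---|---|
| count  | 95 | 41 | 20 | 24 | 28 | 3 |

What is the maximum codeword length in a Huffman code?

4

Merge the two lowest-weight nodes at each step:
merge W(3) and P(20): 23
merge 23 and X(24): 47
merge Y(28) and S(41): 69
merge 47 and 69: 116
merge U(95) and 116: 211
The first pair merged (W, P) ends up deepest, at depth 4.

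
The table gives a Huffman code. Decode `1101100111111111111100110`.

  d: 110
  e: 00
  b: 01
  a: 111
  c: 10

ddbaaaaed

Read left to right; each codeword is recognised as soon as it completes (prefix code):
  110→d | 110→d | 01→b | 111→a | 111→a | 111→a | 111→a | 00→e | 110→d
Decoded message: ddbaaaaed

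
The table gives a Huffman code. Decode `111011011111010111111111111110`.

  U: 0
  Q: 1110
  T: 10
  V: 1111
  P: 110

QPVTTVVVP

Read left to right; each codeword is recognised as soon as it completes (prefix code):
  1110→Q | 110→P | 1111→V | 10→T | 10→T | 1111→V | 1111→V | 1111→V | 110→P
Decoded message: QPVTTVVVP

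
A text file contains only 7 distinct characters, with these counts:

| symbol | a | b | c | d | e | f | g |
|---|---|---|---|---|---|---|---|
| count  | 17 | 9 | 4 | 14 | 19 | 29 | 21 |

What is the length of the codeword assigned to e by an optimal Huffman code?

Build the tree from the bottom:
c(4) + b(9) → 13
13 + d(14) → 27
a(17) + e(19) → 36
g(21) + 27 → 48
f(29) + 36 → 65
48 + 65 → 113
e sits 3 levels below the root, so its codeword is 3 bits.

3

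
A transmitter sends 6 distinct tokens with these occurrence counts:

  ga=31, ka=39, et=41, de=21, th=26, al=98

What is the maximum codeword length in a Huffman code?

Merge the two lowest-weight nodes at each step:
de(21) + th(26) → 47
ga(31) + ka(39) → 70
et(41) + 47 → 88
70 + 88 → 158
al(98) + 158 → 256
The rarest symbols sit at the bottom; the longest codeword is 4 bits.

4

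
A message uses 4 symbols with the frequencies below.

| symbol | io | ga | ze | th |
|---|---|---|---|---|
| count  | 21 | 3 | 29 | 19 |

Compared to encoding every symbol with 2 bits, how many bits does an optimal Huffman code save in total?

7

Fixed-length: 2 bits × 72 symbols = 144 bits.
Huffman merges:
ga(3) + th(19) → 22
io(21) + 22 → 43
ze(29) + 43 → 72
Huffman total = 22 + 43 + 72 = 137 bits.
Saving = 144 − 137 = 7 bits.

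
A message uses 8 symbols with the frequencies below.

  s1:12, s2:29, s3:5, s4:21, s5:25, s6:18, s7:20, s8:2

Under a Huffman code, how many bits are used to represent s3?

5

Repeatedly merge the two smallest:
s8(2) + s3(5) → 7
7 + s1(12) → 19
s6(18) + 19 → 37
s7(20) + s4(21) → 41
s5(25) + s2(29) → 54
37 + 41 → 78
54 + 78 → 132
The subtree containing s3 is merged 5 times, so code length = 5.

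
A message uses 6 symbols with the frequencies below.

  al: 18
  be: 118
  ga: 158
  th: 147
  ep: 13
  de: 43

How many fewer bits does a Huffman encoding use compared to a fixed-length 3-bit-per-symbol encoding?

Fixed-length: 3 bits × 497 symbols = 1491 bits.
Huffman merges:
merge ep(13) and al(18): 31
merge 31 and de(43): 74
merge 74 and be(118): 192
merge th(147) and ga(158): 305
merge 192 and 305: 497
Huffman total = 31 + 74 + 192 + 305 + 497 = 1099 bits.
Saving = 1491 − 1099 = 392 bits.

392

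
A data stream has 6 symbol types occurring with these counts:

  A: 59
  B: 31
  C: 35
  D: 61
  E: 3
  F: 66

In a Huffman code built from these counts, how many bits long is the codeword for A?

2

Build the tree from the bottom:
E(3) + B(31) → 34
34 + C(35) → 69
A(59) + D(61) → 120
F(66) + 69 → 135
120 + 135 → 255
A sits 2 levels below the root, so its codeword is 2 bits.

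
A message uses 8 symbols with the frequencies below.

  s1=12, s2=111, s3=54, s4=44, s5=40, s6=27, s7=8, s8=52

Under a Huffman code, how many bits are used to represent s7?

Build the tree from the bottom:
combine s7(8), s1(12) → 20
combine 20, s6(27) → 47
combine s5(40), s4(44) → 84
combine 47, s8(52) → 99
combine s3(54), 84 → 138
combine 99, s2(111) → 210
combine 138, 210 → 348
The subtree containing s7 is merged 5 times, so code length = 5.

5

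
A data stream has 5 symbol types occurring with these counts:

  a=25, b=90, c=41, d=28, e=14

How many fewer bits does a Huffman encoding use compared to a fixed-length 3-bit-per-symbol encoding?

182

Fixed-length: 3 bits × 198 symbols = 594 bits.
Huffman merges:
combine e(14), a(25) → 39
combine d(28), 39 → 67
combine c(41), 67 → 108
combine b(90), 108 → 198
Huffman total = 39 + 67 + 108 + 198 = 412 bits.
Saving = 594 − 412 = 182 bits.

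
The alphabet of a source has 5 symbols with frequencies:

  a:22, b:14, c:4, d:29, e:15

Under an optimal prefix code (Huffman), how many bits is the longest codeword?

Merge the two lowest-weight nodes at each step:
c(4) + b(14) → 18
e(15) + 18 → 33
a(22) + d(29) → 51
33 + 51 → 84
The rarest symbols sit at the bottom; the longest codeword is 3 bits.

3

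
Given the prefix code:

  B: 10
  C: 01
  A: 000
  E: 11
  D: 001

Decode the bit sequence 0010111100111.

Read left to right; each codeword is recognised as soon as it completes (prefix code):
  001→D | 01→C | 11→E | 10→B | 01→C | 11→E
Decoded message: DCEBCE

DCEBCE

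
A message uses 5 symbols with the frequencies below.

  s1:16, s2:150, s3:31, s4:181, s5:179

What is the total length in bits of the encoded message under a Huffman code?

Build the Huffman tree bottom-up:
combine s1(16), s3(31) → 47
combine 47, s2(150) → 197
combine s5(179), s4(181) → 360
combine 197, 360 → 557
The encoded length is the sum of every internal node's weight: 47 + 197 + 360 + 557 = 1161 bits.

1161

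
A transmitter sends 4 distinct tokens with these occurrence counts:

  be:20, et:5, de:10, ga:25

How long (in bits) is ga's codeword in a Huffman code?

Repeatedly merge the two smallest:
merge et(5) and de(10): 15
merge 15 and be(20): 35
merge ga(25) and 35: 60
ga is merged only at the final step, so code length = 1.

1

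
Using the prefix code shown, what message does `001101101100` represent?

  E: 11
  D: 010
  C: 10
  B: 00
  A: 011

BEAAB

Read left to right; each codeword is recognised as soon as it completes (prefix code):
  00→B | 11→E | 011→A | 011→A | 00→B
Decoded message: BEAAB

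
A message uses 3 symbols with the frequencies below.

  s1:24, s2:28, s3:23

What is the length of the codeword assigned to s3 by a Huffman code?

2

Build the tree from the bottom:
merge s3(23) and s1(24): 47
merge s2(28) and 47: 75
The subtree containing s3 is merged 2 times, so code length = 2.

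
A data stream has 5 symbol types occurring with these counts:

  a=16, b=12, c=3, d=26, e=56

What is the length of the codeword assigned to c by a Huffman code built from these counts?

4

Repeatedly merge the two smallest:
c(3) + b(12) → 15
15 + a(16) → 31
d(26) + 31 → 57
e(56) + 57 → 113
c's leaf is at depth 4, giving a 4-bit codeword.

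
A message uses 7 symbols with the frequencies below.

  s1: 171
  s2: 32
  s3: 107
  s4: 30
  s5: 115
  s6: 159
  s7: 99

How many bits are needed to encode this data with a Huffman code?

Greedily combine the two least-frequent nodes:
combine s4(30), s2(32) → 62
combine 62, s7(99) → 161
combine s3(107), s5(115) → 222
combine s6(159), 161 → 320
combine s1(171), 222 → 393
combine 320, 393 → 713
Each symbol's bit-cost is frequency × depth; summing gives 1871 bits (equivalently 62 + 161 + 222 + 320 + 393 + 713).

1871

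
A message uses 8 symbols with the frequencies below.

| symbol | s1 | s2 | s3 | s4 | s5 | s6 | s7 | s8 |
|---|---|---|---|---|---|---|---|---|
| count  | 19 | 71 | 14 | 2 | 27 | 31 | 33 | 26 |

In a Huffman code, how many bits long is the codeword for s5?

Build the tree from the bottom:
s4(2) + s3(14) → 16
16 + s1(19) → 35
s8(26) + s5(27) → 53
s6(31) + s7(33) → 64
35 + 53 → 88
64 + s2(71) → 135
88 + 135 → 223
The subtree containing s5 is merged 3 times, so code length = 3.

3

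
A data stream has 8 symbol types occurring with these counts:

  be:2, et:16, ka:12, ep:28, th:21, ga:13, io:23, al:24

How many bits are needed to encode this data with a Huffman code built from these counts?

Merge the two smallest weights repeatedly:
combine be(2), ka(12) → 14
combine ga(13), 14 → 27
combine et(16), th(21) → 37
combine io(23), al(24) → 47
combine 27, ep(28) → 55
combine 37, 47 → 84
combine 55, 84 → 139
Each symbol's bit-cost is frequency × depth; summing gives 403 bits (equivalently 14 + 27 + 37 + 47 + 55 + 84 + 139).

403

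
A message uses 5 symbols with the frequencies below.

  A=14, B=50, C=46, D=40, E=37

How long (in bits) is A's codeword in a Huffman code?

Huffman merges, smallest pair first:
merge A(14) and E(37): 51
merge D(40) and C(46): 86
merge B(50) and 51: 101
merge 86 and 101: 187
A's leaf is at depth 3, giving a 3-bit codeword.

3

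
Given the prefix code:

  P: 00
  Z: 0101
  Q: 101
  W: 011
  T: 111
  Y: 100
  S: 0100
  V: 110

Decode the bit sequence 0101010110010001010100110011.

Read left to right; each codeword is recognised as soon as it completes (prefix code):
  0101→Z | 0101→Z | 100→Y | 100→Y | 0101→Z | 0100→S | 110→V | 011→W
Decoded message: ZZYYZSVW

ZZYYZSVW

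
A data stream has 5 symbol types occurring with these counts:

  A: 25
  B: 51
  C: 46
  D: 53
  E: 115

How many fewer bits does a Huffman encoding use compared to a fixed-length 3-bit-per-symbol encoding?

230

Fixed-length: 3 bits × 290 symbols = 870 bits.
Huffman merges:
combine A(25), C(46) → 71
combine B(51), D(53) → 104
combine 71, 104 → 175
combine E(115), 175 → 290
Huffman total = 71 + 104 + 175 + 290 = 640 bits.
Saving = 870 − 640 = 230 bits.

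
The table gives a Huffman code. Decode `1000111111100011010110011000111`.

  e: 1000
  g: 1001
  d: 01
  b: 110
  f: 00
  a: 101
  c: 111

eccebagec

Read left to right; each codeword is recognised as soon as it completes (prefix code):
  1000→e | 111→c | 111→c | 1000→e | 110→b | 101→a | 1001→g | 1000→e | 111→c
Decoded message: eccebagec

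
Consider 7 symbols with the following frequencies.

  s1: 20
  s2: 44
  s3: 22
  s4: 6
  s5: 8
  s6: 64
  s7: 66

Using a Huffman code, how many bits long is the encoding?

564

Build the Huffman tree bottom-up:
combine s4(6), s5(8) → 14
combine 14, s1(20) → 34
combine s3(22), 34 → 56
combine s2(44), 56 → 100
combine s6(64), s7(66) → 130
combine 100, 130 → 230
The encoded length is the sum of every internal node's weight: 14 + 34 + 56 + 100 + 130 + 230 = 564 bits.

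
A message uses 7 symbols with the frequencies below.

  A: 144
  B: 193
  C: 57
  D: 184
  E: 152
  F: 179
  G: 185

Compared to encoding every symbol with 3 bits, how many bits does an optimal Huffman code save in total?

193

Fixed-length: 3 bits × 1094 symbols = 3282 bits.
Huffman merges:
combine C(57), A(144) → 201
combine E(152), F(179) → 331
combine D(184), G(185) → 369
combine B(193), 201 → 394
combine 331, 369 → 700
combine 394, 700 → 1094
Huffman total = 201 + 331 + 369 + 394 + 700 + 1094 = 3089 bits.
Saving = 3282 − 3089 = 193 bits.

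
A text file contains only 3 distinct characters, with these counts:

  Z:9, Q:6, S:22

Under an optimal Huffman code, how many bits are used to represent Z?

2

Huffman merges, smallest pair first:
Q(6) + Z(9) → 15
15 + S(22) → 37
Z's leaf is at depth 2, giving a 2-bit codeword.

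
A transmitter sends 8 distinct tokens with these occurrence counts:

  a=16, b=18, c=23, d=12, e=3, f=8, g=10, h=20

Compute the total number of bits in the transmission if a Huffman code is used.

Merge the two smallest weights repeatedly:
e(3) + f(8) → 11
g(10) + 11 → 21
d(12) + a(16) → 28
b(18) + h(20) → 38
21 + c(23) → 44
28 + 38 → 66
44 + 66 → 110
Each symbol's bit-cost is frequency × depth; summing gives 318 bits (equivalently 11 + 21 + 28 + 38 + 44 + 66 + 110).

318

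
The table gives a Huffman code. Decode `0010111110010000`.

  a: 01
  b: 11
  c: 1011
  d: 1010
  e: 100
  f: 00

fcbeef

Read left to right; each codeword is recognised as soon as it completes (prefix code):
  00→f | 1011→c | 11→b | 100→e | 100→e | 00→f
Decoded message: fcbeef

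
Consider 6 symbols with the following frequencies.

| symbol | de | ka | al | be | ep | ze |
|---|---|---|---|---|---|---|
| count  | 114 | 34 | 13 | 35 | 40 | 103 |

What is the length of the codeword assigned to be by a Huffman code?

Build the tree from the bottom:
combine al(13), ka(34) → 47
combine be(35), ep(40) → 75
combine 47, 75 → 122
combine ze(103), de(114) → 217
combine 122, 217 → 339
The subtree containing be is merged 3 times, so code length = 3.

3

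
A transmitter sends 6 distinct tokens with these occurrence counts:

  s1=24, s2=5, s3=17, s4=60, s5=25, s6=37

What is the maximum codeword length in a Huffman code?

Merge the two lowest-weight nodes at each step:
merge s2(5) and s3(17): 22
merge 22 and s1(24): 46
merge s5(25) and s6(37): 62
merge 46 and s4(60): 106
merge 62 and 106: 168
Maximum depth reached is 4.

4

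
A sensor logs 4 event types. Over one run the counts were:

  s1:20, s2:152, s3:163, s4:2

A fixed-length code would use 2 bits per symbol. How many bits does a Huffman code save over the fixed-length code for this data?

141

Fixed-length: 2 bits × 337 symbols = 674 bits.
Huffman merges:
merge s4(2) and s1(20): 22
merge 22 and s2(152): 174
merge s3(163) and 174: 337
Huffman total = 22 + 174 + 337 = 533 bits.
Saving = 674 − 533 = 141 bits.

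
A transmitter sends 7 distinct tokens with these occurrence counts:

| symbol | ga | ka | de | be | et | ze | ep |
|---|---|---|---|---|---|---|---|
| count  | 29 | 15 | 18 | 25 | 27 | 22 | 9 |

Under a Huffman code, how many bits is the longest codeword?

Merge the two lowest-weight nodes at each step:
combine ep(9), ka(15) → 24
combine de(18), ze(22) → 40
combine 24, be(25) → 49
combine et(27), ga(29) → 56
combine 40, 49 → 89
combine 56, 89 → 145
Maximum depth reached is 4.

4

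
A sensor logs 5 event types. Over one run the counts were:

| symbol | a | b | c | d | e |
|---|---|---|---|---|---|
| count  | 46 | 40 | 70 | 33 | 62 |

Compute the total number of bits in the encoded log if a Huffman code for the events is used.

Merge the two smallest weights repeatedly:
d(33) + b(40) → 73
a(46) + e(62) → 108
c(70) + 73 → 143
108 + 143 → 251
The encoded length is the sum of every internal node's weight: 73 + 108 + 143 + 251 = 575 bits.

575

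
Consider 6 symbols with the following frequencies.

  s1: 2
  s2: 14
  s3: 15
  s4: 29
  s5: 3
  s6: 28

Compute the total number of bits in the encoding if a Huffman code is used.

206

Build the Huffman tree bottom-up:
combine s1(2), s5(3) → 5
combine 5, s2(14) → 19
combine s3(15), 19 → 34
combine s6(28), s4(29) → 57
combine 34, 57 → 91
Total encoded bits = sum of merged weights = 5 + 19 + 34 + 57 + 91 = 206.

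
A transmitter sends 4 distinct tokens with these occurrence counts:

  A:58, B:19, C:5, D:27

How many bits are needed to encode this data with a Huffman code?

Build the Huffman tree bottom-up:
combine C(5), B(19) → 24
combine 24, D(27) → 51
combine 51, A(58) → 109
Each symbol's bit-cost is frequency × depth; summing gives 184 bits (equivalently 24 + 51 + 109).

184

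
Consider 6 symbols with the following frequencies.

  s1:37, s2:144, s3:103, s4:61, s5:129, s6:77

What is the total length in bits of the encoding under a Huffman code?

Build the Huffman tree bottom-up:
merge s1(37) and s4(61): 98
merge s6(77) and 98: 175
merge s3(103) and s5(129): 232
merge s2(144) and 175: 319
merge 232 and 319: 551
Total encoded bits = sum of merged weights = 98 + 175 + 232 + 319 + 551 = 1375.

1375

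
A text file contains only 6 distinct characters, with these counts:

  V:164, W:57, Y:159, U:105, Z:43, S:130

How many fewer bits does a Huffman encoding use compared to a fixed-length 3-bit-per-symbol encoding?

Fixed-length: 3 bits × 658 symbols = 1974 bits.
Huffman merges:
Z(43) + W(57) → 100
100 + U(105) → 205
S(130) + Y(159) → 289
V(164) + 205 → 369
289 + 369 → 658
Huffman total = 100 + 205 + 289 + 369 + 658 = 1621 bits.
Saving = 1974 − 1621 = 353 bits.

353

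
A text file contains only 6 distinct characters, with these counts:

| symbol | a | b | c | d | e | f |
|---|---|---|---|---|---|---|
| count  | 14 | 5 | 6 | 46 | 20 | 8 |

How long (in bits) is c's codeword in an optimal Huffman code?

5

Build the tree from the bottom:
b(5) + c(6) → 11
f(8) + 11 → 19
a(14) + 19 → 33
e(20) + 33 → 53
d(46) + 53 → 99
The subtree containing c is merged 5 times, so code length = 5.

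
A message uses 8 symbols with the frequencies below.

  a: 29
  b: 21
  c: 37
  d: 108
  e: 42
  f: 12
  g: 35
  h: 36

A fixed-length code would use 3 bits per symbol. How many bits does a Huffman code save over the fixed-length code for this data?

Fixed-length: 3 bits × 320 symbols = 960 bits.
Huffman merges:
merge f(12) and b(21): 33
merge a(29) and 33: 62
merge g(35) and h(36): 71
merge c(37) and e(42): 79
merge 62 and 71: 133
merge 79 and d(108): 187
merge 133 and 187: 320
Huffman total = 33 + 62 + 71 + 79 + 133 + 187 + 320 = 885 bits.
Saving = 960 − 885 = 75 bits.

75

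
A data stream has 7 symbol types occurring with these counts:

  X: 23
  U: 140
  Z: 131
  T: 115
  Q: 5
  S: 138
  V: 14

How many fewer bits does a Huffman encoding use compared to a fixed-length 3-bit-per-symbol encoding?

Fixed-length: 3 bits × 566 symbols = 1698 bits.
Huffman merges:
merge Q(5) and V(14): 19
merge 19 and X(23): 42
merge 42 and T(115): 157
merge Z(131) and S(138): 269
merge U(140) and 157: 297
merge 269 and 297: 566
Huffman total = 19 + 42 + 157 + 269 + 297 + 566 = 1350 bits.
Saving = 1698 − 1350 = 348 bits.

348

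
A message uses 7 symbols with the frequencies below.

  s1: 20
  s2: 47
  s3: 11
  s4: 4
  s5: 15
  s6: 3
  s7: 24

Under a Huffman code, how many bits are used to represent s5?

Repeatedly merge the two smallest:
merge s6(3) and s4(4): 7
merge 7 and s3(11): 18
merge s5(15) and 18: 33
merge s1(20) and s7(24): 44
merge 33 and 44: 77
merge s2(47) and 77: 124
s5's leaf is at depth 3, giving a 3-bit codeword.

3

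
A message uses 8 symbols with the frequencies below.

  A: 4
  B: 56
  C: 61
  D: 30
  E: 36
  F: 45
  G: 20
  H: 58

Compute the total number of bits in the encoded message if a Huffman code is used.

889

Merge the two smallest weights repeatedly:
A(4) + G(20) → 24
24 + D(30) → 54
E(36) + F(45) → 81
54 + B(56) → 110
H(58) + C(61) → 119
81 + 110 → 191
119 + 191 → 310
The encoded length is the sum of every internal node's weight: 24 + 54 + 81 + 110 + 119 + 191 + 310 = 889 bits.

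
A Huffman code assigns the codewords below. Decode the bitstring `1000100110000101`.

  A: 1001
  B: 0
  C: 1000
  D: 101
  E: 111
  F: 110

Read left to right; each codeword is recognised as soon as it completes (prefix code):
  1000→C | 1001→A | 1000→C | 0→B | 101→D
Decoded message: CACBD

CACBD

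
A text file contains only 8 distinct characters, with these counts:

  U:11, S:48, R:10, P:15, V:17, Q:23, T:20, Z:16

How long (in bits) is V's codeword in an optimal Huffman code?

3

Build the tree from the bottom:
merge R(10) and U(11): 21
merge P(15) and Z(16): 31
merge V(17) and T(20): 37
merge 21 and Q(23): 44
merge 31 and 37: 68
merge 44 and S(48): 92
merge 68 and 92: 160
The subtree containing V is merged 3 times, so code length = 3.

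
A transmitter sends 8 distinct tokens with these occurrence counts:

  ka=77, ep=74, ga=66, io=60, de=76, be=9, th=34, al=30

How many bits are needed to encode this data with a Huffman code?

Merge the two smallest weights repeatedly:
be(9) + al(30) → 39
th(34) + 39 → 73
io(60) + ga(66) → 126
73 + ep(74) → 147
de(76) + ka(77) → 153
126 + 147 → 273
153 + 273 → 426
Each symbol's bit-cost is frequency × depth; summing gives 1237 bits (equivalently 39 + 73 + 126 + 147 + 153 + 273 + 426).

1237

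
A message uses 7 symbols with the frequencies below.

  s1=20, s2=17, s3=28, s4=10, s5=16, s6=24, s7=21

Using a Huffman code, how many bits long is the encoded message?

Merge the two smallest weights repeatedly:
s4(10) + s5(16) → 26
s2(17) + s1(20) → 37
s7(21) + s6(24) → 45
26 + s3(28) → 54
37 + 45 → 82
54 + 82 → 136
Total encoded bits = sum of merged weights = 26 + 37 + 45 + 54 + 82 + 136 = 380.

380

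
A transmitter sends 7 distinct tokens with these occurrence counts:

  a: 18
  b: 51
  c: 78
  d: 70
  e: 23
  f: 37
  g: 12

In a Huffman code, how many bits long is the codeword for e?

3

Huffman merges, smallest pair first:
g(12) + a(18) → 30
e(23) + 30 → 53
f(37) + b(51) → 88
53 + d(70) → 123
c(78) + 88 → 166
123 + 166 → 289
e sits 3 levels below the root, so its codeword is 3 bits.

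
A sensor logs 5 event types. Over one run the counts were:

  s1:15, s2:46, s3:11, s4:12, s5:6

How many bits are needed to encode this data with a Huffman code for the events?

178

Build the Huffman tree bottom-up:
s5(6) + s3(11) → 17
s4(12) + s1(15) → 27
17 + 27 → 44
44 + s2(46) → 90
Total encoded bits = sum of merged weights = 17 + 27 + 44 + 90 = 178.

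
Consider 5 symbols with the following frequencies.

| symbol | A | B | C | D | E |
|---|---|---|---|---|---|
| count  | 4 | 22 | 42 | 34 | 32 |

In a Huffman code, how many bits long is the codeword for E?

2

Build the tree from the bottom:
combine A(4), B(22) → 26
combine 26, E(32) → 58
combine D(34), C(42) → 76
combine 58, 76 → 134
E sits 2 levels below the root, so its codeword is 2 bits.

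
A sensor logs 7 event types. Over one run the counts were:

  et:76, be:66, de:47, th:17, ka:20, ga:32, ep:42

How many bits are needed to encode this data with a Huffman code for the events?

Greedily combine the two least-frequent nodes:
merge th(17) and ka(20): 37
merge ga(32) and 37: 69
merge ep(42) and de(47): 89
merge be(66) and 69: 135
merge et(76) and 89: 165
merge 135 and 165: 300
The encoded length is the sum of every internal node's weight: 37 + 69 + 89 + 135 + 165 + 300 = 795 bits.

795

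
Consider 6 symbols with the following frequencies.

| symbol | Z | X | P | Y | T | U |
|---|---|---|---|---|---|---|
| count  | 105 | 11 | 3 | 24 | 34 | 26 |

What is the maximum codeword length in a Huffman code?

4

Merge the two lowest-weight nodes at each step:
P(3) + X(11) → 14
14 + Y(24) → 38
U(26) + T(34) → 60
38 + 60 → 98
98 + Z(105) → 203
Maximum depth reached is 4.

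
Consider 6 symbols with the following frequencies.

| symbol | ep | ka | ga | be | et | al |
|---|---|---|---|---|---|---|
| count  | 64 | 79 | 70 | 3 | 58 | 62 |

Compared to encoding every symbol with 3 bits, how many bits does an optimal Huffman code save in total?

Fixed-length: 3 bits × 336 symbols = 1008 bits.
Huffman merges:
combine be(3), et(58) → 61
combine 61, al(62) → 123
combine ep(64), ga(70) → 134
combine ka(79), 123 → 202
combine 134, 202 → 336
Huffman total = 61 + 123 + 134 + 202 + 336 = 856 bits.
Saving = 1008 − 856 = 152 bits.

152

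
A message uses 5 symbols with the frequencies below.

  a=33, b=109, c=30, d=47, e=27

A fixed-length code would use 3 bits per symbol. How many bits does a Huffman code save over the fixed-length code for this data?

Fixed-length: 3 bits × 246 symbols = 738 bits.
Huffman merges:
merge e(27) and c(30): 57
merge a(33) and d(47): 80
merge 57 and 80: 137
merge b(109) and 137: 246
Huffman total = 57 + 80 + 137 + 246 = 520 bits.
Saving = 738 − 520 = 218 bits.

218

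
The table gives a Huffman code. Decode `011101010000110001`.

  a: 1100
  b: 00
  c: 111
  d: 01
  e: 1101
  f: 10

dedbbad

Read left to right; each codeword is recognised as soon as it completes (prefix code):
  01→d | 1101→e | 01→d | 00→b | 00→b | 1100→a | 01→d
Decoded message: dedbbad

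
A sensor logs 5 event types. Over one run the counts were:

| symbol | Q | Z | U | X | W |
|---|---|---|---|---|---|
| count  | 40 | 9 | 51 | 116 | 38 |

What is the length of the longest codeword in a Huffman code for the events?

4

Merge the two lowest-weight nodes at each step:
Z(9) + W(38) → 47
Q(40) + 47 → 87
U(51) + 87 → 138
X(116) + 138 → 254
The first pair merged (Z, W) ends up deepest, at depth 4.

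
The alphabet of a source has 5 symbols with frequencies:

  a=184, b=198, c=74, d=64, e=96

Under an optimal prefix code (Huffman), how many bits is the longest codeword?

3

Merge the two lowest-weight nodes at each step:
combine d(64), c(74) → 138
combine e(96), 138 → 234
combine a(184), b(198) → 382
combine 234, 382 → 616
Maximum depth reached is 3.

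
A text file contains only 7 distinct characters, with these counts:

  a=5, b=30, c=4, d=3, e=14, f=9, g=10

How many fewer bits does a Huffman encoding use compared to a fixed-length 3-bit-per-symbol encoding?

41

Fixed-length: 3 bits × 75 symbols = 225 bits.
Huffman merges:
d(3) + c(4) → 7
a(5) + 7 → 12
f(9) + g(10) → 19
12 + e(14) → 26
19 + 26 → 45
b(30) + 45 → 75
Huffman total = 7 + 12 + 19 + 26 + 45 + 75 = 184 bits.
Saving = 225 − 184 = 41 bits.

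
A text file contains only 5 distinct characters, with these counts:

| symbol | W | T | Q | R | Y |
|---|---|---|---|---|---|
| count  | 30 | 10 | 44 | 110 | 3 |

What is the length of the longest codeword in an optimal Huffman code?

4

Merge the two lowest-weight nodes at each step:
Y(3) + T(10) → 13
13 + W(30) → 43
43 + Q(44) → 87
87 + R(110) → 197
The rarest symbols sit at the bottom; the longest codeword is 4 bits.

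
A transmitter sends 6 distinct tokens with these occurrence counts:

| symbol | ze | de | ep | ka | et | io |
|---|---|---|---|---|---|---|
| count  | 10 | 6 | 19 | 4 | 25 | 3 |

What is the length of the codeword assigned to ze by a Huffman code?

3

Huffman merges, smallest pair first:
io(3) + ka(4) → 7
de(6) + 7 → 13
ze(10) + 13 → 23
ep(19) + 23 → 42
et(25) + 42 → 67
The subtree containing ze is merged 3 times, so code length = 3.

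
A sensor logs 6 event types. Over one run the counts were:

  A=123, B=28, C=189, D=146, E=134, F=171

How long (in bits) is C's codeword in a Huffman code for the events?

2

Build the tree from the bottom:
merge B(28) and A(123): 151
merge E(134) and D(146): 280
merge 151 and F(171): 322
merge C(189) and 280: 469
merge 322 and 469: 791
C's leaf is at depth 2, giving a 2-bit codeword.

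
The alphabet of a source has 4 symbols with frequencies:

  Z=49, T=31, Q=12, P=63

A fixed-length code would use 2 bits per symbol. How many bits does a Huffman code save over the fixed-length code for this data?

Fixed-length: 2 bits × 155 symbols = 310 bits.
Huffman merges:
merge Q(12) and T(31): 43
merge 43 and Z(49): 92
merge P(63) and 92: 155
Huffman total = 43 + 92 + 155 = 290 bits.
Saving = 310 − 290 = 20 bits.

20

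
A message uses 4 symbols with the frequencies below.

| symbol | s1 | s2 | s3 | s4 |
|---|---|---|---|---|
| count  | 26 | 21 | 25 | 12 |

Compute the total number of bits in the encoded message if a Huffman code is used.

Build the Huffman tree bottom-up:
combine s4(12), s2(21) → 33
combine s3(25), s1(26) → 51
combine 33, 51 → 84
The encoded length is the sum of every internal node's weight: 33 + 51 + 84 = 168 bits.

168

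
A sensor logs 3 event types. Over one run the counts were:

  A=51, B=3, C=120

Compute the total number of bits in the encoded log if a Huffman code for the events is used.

Greedily combine the two least-frequent nodes:
B(3) + A(51) → 54
54 + C(120) → 174
Each symbol's bit-cost is frequency × depth; summing gives 228 bits (equivalently 54 + 174).

228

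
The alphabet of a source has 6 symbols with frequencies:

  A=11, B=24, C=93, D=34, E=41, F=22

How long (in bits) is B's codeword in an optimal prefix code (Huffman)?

Build the tree from the bottom:
combine A(11), F(22) → 33
combine B(24), 33 → 57
combine D(34), E(41) → 75
combine 57, 75 → 132
combine C(93), 132 → 225
B sits 3 levels below the root, so its codeword is 3 bits.

3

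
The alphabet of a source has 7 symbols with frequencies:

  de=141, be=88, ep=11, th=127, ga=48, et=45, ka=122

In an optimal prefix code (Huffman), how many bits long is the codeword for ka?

2

Build the tree from the bottom:
combine ep(11), et(45) → 56
combine ga(48), 56 → 104
combine be(88), 104 → 192
combine ka(122), th(127) → 249
combine de(141), 192 → 333
combine 249, 333 → 582
The subtree containing ka is merged 2 times, so code length = 2.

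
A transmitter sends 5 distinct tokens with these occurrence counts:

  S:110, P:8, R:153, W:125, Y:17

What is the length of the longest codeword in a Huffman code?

Merge the two lowest-weight nodes at each step:
P(8) + Y(17) → 25
25 + S(110) → 135
W(125) + 135 → 260
R(153) + 260 → 413
Maximum depth reached is 4.

4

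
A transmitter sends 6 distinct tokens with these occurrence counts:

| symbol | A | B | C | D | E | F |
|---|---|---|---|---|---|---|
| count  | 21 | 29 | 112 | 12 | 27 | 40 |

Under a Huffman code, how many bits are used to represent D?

Huffman merges, smallest pair first:
merge D(12) and A(21): 33
merge E(27) and B(29): 56
merge 33 and F(40): 73
merge 56 and 73: 129
merge C(112) and 129: 241
The subtree containing D is merged 4 times, so code length = 4.

4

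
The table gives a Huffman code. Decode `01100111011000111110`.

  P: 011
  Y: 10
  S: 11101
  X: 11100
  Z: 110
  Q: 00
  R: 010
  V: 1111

Read left to right; each codeword is recognised as soon as it completes (prefix code):
  011→P | 00→Q | 11101→S | 10→Y | 00→Q | 1111→V | 10→Y
Decoded message: PQSYQVY

PQSYQVY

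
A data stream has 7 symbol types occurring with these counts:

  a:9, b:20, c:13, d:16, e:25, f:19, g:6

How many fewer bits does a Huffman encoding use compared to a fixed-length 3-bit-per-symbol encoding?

Fixed-length: 3 bits × 108 symbols = 324 bits.
Huffman merges:
merge g(6) and a(9): 15
merge c(13) and 15: 28
merge d(16) and f(19): 35
merge b(20) and e(25): 45
merge 28 and 35: 63
merge 45 and 63: 108
Huffman total = 15 + 28 + 35 + 45 + 63 + 108 = 294 bits.
Saving = 324 − 294 = 30 bits.

30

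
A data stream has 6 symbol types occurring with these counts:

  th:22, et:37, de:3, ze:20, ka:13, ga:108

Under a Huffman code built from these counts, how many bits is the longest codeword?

Merge the two lowest-weight nodes at each step:
combine de(3), ka(13) → 16
combine 16, ze(20) → 36
combine th(22), 36 → 58
combine et(37), 58 → 95
combine 95, ga(108) → 203
The first pair merged (de, ka) ends up deepest, at depth 5.

5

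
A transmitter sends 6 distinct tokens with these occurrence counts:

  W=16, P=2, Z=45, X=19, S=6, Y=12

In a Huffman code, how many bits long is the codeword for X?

3

Repeatedly merge the two smallest:
merge P(2) and S(6): 8
merge 8 and Y(12): 20
merge W(16) and X(19): 35
merge 20 and 35: 55
merge Z(45) and 55: 100
The subtree containing X is merged 3 times, so code length = 3.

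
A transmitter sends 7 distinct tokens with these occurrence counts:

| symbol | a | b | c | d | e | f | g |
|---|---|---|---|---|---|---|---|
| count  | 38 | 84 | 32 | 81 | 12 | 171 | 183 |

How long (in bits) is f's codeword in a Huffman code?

2

Huffman merges, smallest pair first:
e(12) + c(32) → 44
a(38) + 44 → 82
d(81) + 82 → 163
b(84) + 163 → 247
f(171) + g(183) → 354
247 + 354 → 601
f sits 2 levels below the root, so its codeword is 2 bits.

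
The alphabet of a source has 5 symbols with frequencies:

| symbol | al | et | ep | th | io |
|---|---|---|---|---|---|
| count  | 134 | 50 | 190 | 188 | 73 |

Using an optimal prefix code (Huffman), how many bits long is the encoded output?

1393

Build the Huffman tree bottom-up:
merge et(50) and io(73): 123
merge 123 and al(134): 257
merge th(188) and ep(190): 378
merge 257 and 378: 635
Total encoded bits = sum of merged weights = 123 + 257 + 378 + 635 = 1393.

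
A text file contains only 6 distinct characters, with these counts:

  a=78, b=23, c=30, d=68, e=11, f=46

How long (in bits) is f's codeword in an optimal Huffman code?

2

Repeatedly merge the two smallest:
e(11) + b(23) → 34
c(30) + 34 → 64
f(46) + 64 → 110
d(68) + a(78) → 146
110 + 146 → 256
The subtree containing f is merged 2 times, so code length = 2.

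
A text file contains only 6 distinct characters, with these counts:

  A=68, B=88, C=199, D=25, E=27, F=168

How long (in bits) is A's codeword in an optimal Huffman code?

Build the tree from the bottom:
merge D(25) and E(27): 52
merge 52 and A(68): 120
merge B(88) and 120: 208
merge F(168) and C(199): 367
merge 208 and 367: 575
A's leaf is at depth 3, giving a 3-bit codeword.

3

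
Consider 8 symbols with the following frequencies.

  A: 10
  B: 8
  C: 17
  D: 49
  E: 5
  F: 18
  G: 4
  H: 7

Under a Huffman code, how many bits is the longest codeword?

Merge the two lowest-weight nodes at each step:
merge G(4) and E(5): 9
merge H(7) and B(8): 15
merge 9 and A(10): 19
merge 15 and C(17): 32
merge F(18) and 19: 37
merge 32 and 37: 69
merge D(49) and 69: 118
The first pair merged (G, E) ends up deepest, at depth 5.

5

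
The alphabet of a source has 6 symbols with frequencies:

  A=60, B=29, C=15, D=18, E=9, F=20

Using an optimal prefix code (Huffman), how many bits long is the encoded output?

Greedily combine the two least-frequent nodes:
combine E(9), C(15) → 24
combine D(18), F(20) → 38
combine 24, B(29) → 53
combine 38, 53 → 91
combine A(60), 91 → 151
The encoded length is the sum of every internal node's weight: 24 + 38 + 53 + 91 + 151 = 357 bits.

357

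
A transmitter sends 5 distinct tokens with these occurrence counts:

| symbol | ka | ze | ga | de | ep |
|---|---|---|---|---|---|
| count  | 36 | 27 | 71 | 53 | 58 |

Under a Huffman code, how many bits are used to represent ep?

2

Build the tree from the bottom:
ze(27) + ka(36) → 63
de(53) + ep(58) → 111
63 + ga(71) → 134
111 + 134 → 245
ep sits 2 levels below the root, so its codeword is 2 bits.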